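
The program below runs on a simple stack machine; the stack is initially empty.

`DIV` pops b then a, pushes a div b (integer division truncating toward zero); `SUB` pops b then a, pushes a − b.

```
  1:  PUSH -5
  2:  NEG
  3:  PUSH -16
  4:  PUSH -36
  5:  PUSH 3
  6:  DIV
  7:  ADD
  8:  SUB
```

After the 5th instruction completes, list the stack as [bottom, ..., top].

[5, -16, -36, 3]

PUSH -5   -5
NEG       5
PUSH -16  5 -16
PUSH -36  5 -16 -36
PUSH 3    5 -16 -36 3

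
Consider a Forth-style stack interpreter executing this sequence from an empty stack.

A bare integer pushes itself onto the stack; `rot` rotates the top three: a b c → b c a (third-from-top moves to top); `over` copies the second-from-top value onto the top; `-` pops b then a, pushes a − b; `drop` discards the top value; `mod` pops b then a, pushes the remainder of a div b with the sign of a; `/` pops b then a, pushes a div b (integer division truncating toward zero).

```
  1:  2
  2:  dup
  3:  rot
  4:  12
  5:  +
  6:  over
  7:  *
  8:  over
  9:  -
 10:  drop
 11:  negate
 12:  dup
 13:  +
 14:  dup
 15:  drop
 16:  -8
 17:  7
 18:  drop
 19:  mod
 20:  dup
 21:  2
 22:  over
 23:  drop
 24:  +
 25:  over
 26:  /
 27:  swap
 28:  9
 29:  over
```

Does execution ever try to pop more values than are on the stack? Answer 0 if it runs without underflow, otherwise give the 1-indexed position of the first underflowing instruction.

3

2   → 2
dup → 2 2
rot  — needs 3 operands, stack has 2 → underflow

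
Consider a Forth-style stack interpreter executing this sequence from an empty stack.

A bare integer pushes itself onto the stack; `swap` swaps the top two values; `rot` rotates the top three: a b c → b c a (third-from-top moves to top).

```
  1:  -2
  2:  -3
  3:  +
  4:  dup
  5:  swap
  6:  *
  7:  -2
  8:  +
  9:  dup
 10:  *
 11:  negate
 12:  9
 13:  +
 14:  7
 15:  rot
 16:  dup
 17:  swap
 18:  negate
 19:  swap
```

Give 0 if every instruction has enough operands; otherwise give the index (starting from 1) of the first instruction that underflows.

15

-2     -> -2
-3     -> -2 -3
+      -> -5
dup    -> -5 -5
swap   -> -5 -5
*      -> 25
-2     -> 25 -2
+      -> 23
dup    -> 23 23
*      -> 529
negate -> -529
9      -> -529 9
+      -> -520
7      -> -520 7
rot  — needs 3 operands, stack has 2 → underflow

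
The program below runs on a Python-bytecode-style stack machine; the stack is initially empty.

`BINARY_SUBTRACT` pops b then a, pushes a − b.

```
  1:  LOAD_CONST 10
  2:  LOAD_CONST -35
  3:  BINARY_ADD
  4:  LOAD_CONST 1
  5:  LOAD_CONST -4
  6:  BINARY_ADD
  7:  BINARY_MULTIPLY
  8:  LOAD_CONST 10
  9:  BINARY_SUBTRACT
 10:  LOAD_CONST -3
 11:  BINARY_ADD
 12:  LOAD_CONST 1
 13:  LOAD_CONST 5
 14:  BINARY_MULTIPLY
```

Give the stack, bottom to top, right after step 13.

[62, 1, 5]

LOAD_CONST 10    10
LOAD_CONST -35   10 -35
BINARY_ADD       -25
LOAD_CONST 1     -25 1
LOAD_CONST -4    -25 1 -4
BINARY_ADD       -25 -3
BINARY_MULTIPLY  75
LOAD_CONST 10    75 10
BINARY_SUBTRACT  65
LOAD_CONST -3    65 -3
BINARY_ADD       62
LOAD_CONST 1     62 1
LOAD_CONST 5     62 1 5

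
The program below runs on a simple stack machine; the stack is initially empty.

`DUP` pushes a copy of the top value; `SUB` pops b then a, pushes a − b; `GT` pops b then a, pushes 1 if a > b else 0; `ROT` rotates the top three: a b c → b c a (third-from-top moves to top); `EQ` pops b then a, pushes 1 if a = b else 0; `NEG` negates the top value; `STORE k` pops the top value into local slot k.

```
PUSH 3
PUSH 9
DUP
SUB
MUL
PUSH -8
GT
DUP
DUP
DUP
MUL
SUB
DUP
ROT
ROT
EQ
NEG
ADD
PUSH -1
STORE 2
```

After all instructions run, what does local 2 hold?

-1

PUSH 3  : [3]
PUSH 9  : [3, 9]
DUP     : [3, 9, 9]
SUB     : [3, 0]
MUL     : [0]
PUSH -8 : [0, -8]
GT      : [1]
DUP     : [1, 1]
DUP     : [1, 1, 1]
DUP     : [1, 1, 1, 1]
MUL     : [1, 1, 1]
SUB     : [1, 0]
DUP     : [1, 0, 0]
ROT     : [0, 0, 1]
ROT     : [0, 1, 0]
EQ      : [0, 0]
NEG     : [0, 0]
ADD     : [0]
PUSH -1 : [0, -1]
STORE 2 : [0]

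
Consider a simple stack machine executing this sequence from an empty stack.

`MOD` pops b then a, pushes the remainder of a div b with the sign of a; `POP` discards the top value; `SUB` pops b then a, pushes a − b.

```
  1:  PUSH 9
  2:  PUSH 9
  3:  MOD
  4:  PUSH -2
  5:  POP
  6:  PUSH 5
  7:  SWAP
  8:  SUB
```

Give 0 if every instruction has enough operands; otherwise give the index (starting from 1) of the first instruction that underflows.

0

PUSH 9  → 9
PUSH 9  → 9 9
MOD     → 0
PUSH -2 → 0 -2
POP     → 0
PUSH 5  → 0 5
SWAP    → 5 0
SUB     → 5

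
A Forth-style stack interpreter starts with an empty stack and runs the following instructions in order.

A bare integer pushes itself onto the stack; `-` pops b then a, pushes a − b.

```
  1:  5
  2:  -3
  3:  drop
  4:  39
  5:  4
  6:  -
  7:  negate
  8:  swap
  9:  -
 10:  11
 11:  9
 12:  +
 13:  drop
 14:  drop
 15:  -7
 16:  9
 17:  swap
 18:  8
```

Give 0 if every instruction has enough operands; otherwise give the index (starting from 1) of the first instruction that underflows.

5      → [5]
-3     → [5, -3]
drop   → [5]
39     → [5, 39]
4      → [5, 39, 4]
-      → [5, 35]
negate → [5, -35]
swap   → [-35, 5]
-      → [-40]
11     → [-40, 11]
9      → [-40, 11, 9]
+      → [-40, 20]
drop   → [-40]
drop   → []
-7     → [-7]
9      → [-7, 9]
swap   → [9, -7]
8      → [9, -7, 8]

0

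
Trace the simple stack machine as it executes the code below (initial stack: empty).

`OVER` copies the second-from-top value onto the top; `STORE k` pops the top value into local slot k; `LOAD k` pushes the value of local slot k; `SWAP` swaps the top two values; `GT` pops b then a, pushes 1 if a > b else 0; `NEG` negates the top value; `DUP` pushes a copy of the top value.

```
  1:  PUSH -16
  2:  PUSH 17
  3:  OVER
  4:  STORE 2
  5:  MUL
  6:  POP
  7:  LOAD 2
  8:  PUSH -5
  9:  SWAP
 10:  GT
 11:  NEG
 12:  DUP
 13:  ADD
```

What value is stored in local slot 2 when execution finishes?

-16

PUSH -16 -> -16
PUSH 17  -> -16 17
OVER     -> -16 17 -16
STORE 2  -> -16 17
MUL      -> -272
POP      -> (empty)
LOAD 2   -> -16
PUSH -5  -> -16 -5
SWAP     -> -5 -16
GT       -> 1
NEG      -> -1
DUP      -> -1 -1
ADD      -> -2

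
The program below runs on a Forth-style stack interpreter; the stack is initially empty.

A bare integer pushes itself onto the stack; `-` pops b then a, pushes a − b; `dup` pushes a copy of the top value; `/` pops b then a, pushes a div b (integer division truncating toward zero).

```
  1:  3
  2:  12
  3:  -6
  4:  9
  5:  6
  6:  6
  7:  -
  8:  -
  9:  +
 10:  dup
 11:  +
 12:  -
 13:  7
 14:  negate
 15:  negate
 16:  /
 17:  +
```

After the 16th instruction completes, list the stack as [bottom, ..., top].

[3, 0]

3      : [3]
12     : [3, 12]
-6     : [3, 12, -6]
9      : [3, 12, -6, 9]
6      : [3, 12, -6, 9, 6]
6      : [3, 12, -6, 9, 6, 6]
-      : [3, 12, -6, 9, 0]
-      : [3, 12, -6, 9]
+      : [3, 12, 3]
dup    : [3, 12, 3, 3]
+      : [3, 12, 6]
-      : [3, 6]
7      : [3, 6, 7]
negate : [3, 6, -7]
negate : [3, 6, 7]
/      : [3, 0]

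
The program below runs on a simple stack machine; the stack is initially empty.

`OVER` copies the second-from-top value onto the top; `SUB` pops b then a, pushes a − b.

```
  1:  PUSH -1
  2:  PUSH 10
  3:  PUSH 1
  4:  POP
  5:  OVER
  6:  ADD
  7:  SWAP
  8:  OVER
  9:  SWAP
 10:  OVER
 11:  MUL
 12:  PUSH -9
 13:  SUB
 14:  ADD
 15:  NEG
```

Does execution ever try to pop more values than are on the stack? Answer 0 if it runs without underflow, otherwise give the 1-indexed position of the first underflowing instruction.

PUSH -1 -> [-1]
PUSH 10 -> [-1, 10]
PUSH 1  -> [-1, 10, 1]
POP     -> [-1, 10]
OVER    -> [-1, 10, -1]
ADD     -> [-1, 9]
SWAP    -> [9, -1]
OVER    -> [9, -1, 9]
SWAP    -> [9, 9, -1]
OVER    -> [9, 9, -1, 9]
MUL     -> [9, 9, -9]
PUSH -9 -> [9, 9, -9, -9]
SUB     -> [9, 9, 0]
ADD     -> [9, 9]
NEG     -> [9, -9]

0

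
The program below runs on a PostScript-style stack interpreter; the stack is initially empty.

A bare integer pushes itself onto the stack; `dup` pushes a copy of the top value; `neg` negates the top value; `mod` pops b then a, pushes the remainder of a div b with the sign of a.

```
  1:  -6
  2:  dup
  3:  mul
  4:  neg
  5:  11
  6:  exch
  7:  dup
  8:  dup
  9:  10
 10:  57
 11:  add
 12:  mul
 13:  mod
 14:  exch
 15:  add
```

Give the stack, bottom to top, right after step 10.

-6    [-6]
dup   [-6, -6]
mul   [36]
neg   [-36]
11    [-36, 11]
exch  [11, -36]
dup   [11, -36, -36]
dup   [11, -36, -36, -36]
10    [11, -36, -36, -36, 10]
57    [11, -36, -36, -36, 10, 57]

[11, -36, -36, -36, 10, 57]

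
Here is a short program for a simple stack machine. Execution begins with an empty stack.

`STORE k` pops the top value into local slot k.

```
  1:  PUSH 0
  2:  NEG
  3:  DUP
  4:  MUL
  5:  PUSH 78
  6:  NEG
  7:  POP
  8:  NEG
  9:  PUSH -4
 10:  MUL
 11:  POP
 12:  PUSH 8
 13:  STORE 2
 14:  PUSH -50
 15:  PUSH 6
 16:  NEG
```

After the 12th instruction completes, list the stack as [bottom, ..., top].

[8]

PUSH 0  : 0
NEG     : 0
DUP     : 0 0
MUL     : 0
PUSH 78 : 0 78
NEG     : 0 -78
POP     : 0
NEG     : 0
PUSH -4 : 0 -4
MUL     : 0
POP     : (empty)
PUSH 8  : 8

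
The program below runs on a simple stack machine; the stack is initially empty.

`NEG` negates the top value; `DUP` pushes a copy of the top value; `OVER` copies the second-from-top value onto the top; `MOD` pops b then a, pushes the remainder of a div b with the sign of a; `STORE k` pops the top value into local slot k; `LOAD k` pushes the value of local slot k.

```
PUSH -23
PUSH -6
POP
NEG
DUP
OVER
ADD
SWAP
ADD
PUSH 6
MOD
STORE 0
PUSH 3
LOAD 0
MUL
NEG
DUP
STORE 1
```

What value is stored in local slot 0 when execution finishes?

3

PUSH -23  [-23]
PUSH -6   [-23, -6]
POP       [-23]
NEG       [23]
DUP       [23, 23]
OVER      [23, 23, 23]
ADD       [23, 46]
SWAP      [46, 23]
ADD       [69]
PUSH 6    [69, 6]
MOD       [3]
STORE 0   []
PUSH 3    [3]
LOAD 0    [3, 3]
MUL       [9]
NEG       [-9]
DUP       [-9, -9]
STORE 1   [-9]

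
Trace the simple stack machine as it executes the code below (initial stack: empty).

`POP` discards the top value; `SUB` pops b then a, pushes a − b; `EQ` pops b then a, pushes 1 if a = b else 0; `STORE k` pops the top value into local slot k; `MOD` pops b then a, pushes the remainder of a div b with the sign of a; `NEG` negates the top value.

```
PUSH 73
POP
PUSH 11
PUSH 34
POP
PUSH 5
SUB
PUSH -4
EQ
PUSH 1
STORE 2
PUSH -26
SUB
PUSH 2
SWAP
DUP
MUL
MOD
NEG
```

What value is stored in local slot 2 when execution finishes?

PUSH 73  : 73
POP      : (empty)
PUSH 11  : 11
PUSH 34  : 11 34
POP      : 11
PUSH 5   : 11 5
SUB      : 6
PUSH -4  : 6 -4
EQ       : 0
PUSH 1   : 0 1
STORE 2  : 0
PUSH -26 : 0 -26
SUB      : 26
PUSH 2   : 26 2
SWAP     : 2 26
DUP      : 2 26 26
MUL      : 2 676
MOD      : 2
NEG      : -2

1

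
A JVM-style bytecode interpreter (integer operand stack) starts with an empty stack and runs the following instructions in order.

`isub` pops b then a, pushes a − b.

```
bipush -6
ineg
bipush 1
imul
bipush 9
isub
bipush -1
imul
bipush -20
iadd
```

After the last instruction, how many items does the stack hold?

1

bipush -6   [-6]
ineg        [6]
bipush 1    [6, 1]
imul        [6]
bipush 9    [6, 9]
isub        [-3]
bipush -1   [-3, -1]
imul        [3]
bipush -20  [3, -20]
iadd        [-17]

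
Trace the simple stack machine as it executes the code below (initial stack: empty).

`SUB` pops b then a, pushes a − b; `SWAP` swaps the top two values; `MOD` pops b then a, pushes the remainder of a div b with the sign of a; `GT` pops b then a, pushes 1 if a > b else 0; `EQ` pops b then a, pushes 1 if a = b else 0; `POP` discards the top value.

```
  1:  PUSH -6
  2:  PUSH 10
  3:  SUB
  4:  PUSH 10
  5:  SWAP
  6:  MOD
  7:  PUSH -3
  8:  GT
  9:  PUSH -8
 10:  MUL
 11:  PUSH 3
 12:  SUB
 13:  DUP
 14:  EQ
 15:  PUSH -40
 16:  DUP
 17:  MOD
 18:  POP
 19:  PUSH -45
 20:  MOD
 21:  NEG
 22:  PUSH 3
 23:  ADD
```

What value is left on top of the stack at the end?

PUSH -6   [-6]
PUSH 10   [-6, 10]
SUB       [-16]
PUSH 10   [-16, 10]
SWAP      [10, -16]
MOD       [10]
PUSH -3   [10, -3]
GT        [1]
PUSH -8   [1, -8]
MUL       [-8]
PUSH 3    [-8, 3]
SUB       [-11]
DUP       [-11, -11]
EQ        [1]
PUSH -40  [1, -40]
DUP       [1, -40, -40]
MOD       [1, 0]
POP       [1]
PUSH -45  [1, -45]
MOD       [1]
NEG       [-1]
PUSH 3    [-1, 3]
ADD       [2]

2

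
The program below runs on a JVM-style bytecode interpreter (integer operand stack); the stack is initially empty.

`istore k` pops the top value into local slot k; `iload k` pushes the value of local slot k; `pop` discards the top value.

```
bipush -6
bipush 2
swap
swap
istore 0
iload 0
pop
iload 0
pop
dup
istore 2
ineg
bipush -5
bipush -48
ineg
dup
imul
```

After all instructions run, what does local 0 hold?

2

bipush -6   -6
bipush 2    -6 2
swap        2 -6
swap        -6 2
istore 0    -6
iload 0     -6 2
pop         -6
iload 0     -6 2
pop         -6
dup         -6 -6
istore 2    -6
ineg        6
bipush -5   6 -5
bipush -48  6 -5 -48
ineg        6 -5 48
dup         6 -5 48 48
imul        6 -5 2304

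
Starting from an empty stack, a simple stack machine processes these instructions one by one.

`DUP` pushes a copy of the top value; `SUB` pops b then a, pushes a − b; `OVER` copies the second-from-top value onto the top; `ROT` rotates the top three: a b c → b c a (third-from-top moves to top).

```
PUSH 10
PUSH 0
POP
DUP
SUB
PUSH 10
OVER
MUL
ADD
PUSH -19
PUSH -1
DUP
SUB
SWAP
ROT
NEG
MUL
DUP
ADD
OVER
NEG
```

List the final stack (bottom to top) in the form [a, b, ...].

[0, 0, 0]

PUSH 10  : 10
PUSH 0   : 10 0
POP      : 10
DUP      : 10 10
SUB      : 0
PUSH 10  : 0 10
OVER     : 0 10 0
MUL      : 0 0
ADD      : 0
PUSH -19 : 0 -19
PUSH -1  : 0 -19 -1
DUP      : 0 -19 -1 -1
SUB      : 0 -19 0
SWAP     : 0 0 -19
ROT      : 0 -19 0
NEG      : 0 -19 0
MUL      : 0 0
DUP      : 0 0 0
ADD      : 0 0
OVER     : 0 0 0
NEG      : 0 0 0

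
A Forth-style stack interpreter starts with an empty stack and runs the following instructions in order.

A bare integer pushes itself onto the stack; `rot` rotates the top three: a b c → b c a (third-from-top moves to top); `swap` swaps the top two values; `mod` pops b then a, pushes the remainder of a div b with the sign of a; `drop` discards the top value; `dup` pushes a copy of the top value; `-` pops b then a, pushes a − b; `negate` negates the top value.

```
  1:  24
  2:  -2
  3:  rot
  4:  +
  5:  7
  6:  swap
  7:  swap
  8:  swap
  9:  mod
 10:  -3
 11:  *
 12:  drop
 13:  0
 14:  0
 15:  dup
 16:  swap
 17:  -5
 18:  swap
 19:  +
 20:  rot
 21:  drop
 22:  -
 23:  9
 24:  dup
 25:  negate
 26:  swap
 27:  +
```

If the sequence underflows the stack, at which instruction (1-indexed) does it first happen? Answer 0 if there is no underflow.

3

24 -> [24]
-2 -> [24, -2]
rot  — needs 3 operands, stack has 2 → underflow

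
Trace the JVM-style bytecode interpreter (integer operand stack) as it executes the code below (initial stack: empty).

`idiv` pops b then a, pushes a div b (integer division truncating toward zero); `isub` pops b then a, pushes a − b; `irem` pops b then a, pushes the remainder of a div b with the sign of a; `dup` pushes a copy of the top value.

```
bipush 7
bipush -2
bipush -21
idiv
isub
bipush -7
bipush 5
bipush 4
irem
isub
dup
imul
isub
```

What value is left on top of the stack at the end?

bipush 7   -> [7]
bipush -2  -> [7, -2]
bipush -21 -> [7, -2, -21]
idiv       -> [7, 0]
isub       -> [7]
bipush -7  -> [7, -7]
bipush 5   -> [7, -7, 5]
bipush 4   -> [7, -7, 5, 4]
irem       -> [7, -7, 1]
isub       -> [7, -8]
dup        -> [7, -8, -8]
imul       -> [7, 64]
isub       -> [-57]

-57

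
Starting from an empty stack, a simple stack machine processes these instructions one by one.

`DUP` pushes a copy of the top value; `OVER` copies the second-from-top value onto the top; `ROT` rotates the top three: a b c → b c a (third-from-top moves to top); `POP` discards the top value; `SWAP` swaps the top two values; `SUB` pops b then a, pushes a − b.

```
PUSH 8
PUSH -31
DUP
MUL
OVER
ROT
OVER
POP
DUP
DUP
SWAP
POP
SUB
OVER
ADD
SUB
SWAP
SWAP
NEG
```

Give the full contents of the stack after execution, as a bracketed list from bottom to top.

PUSH 8    8
PUSH -31  8 -31
DUP       8 -31 -31
MUL       8 961
OVER      8 961 8
ROT       961 8 8
OVER      961 8 8 8
POP       961 8 8
DUP       961 8 8 8
DUP       961 8 8 8 8
SWAP      961 8 8 8 8
POP       961 8 8 8
SUB       961 8 0
OVER      961 8 0 8
ADD       961 8 8
SUB       961 0
SWAP      0 961
SWAP      961 0
NEG       961 0

[961, 0]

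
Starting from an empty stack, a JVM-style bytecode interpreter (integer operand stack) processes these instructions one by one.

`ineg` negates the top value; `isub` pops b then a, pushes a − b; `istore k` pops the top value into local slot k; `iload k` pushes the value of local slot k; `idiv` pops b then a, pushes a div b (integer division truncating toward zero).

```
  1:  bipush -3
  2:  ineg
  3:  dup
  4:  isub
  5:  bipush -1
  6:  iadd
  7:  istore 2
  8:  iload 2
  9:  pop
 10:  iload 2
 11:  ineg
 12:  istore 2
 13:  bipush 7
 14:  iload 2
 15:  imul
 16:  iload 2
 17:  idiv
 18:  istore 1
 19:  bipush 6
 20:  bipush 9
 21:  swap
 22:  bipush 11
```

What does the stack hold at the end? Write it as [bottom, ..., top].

[9, 6, 11]

bipush -3  [-3]
ineg       [3]
dup        [3, 3]
isub       [0]
bipush -1  [0, -1]
iadd       [-1]
istore 2   []
iload 2    [-1]
pop        []
iload 2    [-1]
ineg       [1]
istore 2   []
bipush 7   [7]
iload 2    [7, 1]
imul       [7]
iload 2    [7, 1]
idiv       [7]
istore 1   []
bipush 6   [6]
bipush 9   [6, 9]
swap       [9, 6]
bipush 11  [9, 6, 11]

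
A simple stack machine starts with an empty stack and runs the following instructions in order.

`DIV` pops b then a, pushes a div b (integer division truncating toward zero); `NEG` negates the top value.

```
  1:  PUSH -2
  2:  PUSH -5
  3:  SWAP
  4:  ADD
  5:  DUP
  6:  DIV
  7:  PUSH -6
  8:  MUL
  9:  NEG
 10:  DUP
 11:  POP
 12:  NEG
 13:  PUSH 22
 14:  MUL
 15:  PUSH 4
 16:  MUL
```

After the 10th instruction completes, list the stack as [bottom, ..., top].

PUSH -2 → -2
PUSH -5 → -2 -5
SWAP    → -5 -2
ADD     → -7
DUP     → -7 -7
DIV     → 1
PUSH -6 → 1 -6
MUL     → -6
NEG     → 6
DUP     → 6 6

[6, 6]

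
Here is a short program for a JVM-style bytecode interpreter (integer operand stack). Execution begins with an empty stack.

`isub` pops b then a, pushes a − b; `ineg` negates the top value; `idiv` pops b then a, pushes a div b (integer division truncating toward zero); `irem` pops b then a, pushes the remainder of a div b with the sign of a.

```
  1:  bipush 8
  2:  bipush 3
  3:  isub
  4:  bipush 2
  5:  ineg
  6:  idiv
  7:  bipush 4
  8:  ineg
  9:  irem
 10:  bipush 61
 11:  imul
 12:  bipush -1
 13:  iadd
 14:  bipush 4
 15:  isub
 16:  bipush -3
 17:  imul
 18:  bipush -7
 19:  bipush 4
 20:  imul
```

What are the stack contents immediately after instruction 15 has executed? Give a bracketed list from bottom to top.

bipush 8  : [8]
bipush 3  : [8, 3]
isub      : [5]
bipush 2  : [5, 2]
ineg      : [5, -2]
idiv      : [-2]
bipush 4  : [-2, 4]
ineg      : [-2, -4]
irem      : [-2]
bipush 61 : [-2, 61]
imul      : [-122]
bipush -1 : [-122, -1]
iadd      : [-123]
bipush 4  : [-123, 4]
isub      : [-127]

[-127]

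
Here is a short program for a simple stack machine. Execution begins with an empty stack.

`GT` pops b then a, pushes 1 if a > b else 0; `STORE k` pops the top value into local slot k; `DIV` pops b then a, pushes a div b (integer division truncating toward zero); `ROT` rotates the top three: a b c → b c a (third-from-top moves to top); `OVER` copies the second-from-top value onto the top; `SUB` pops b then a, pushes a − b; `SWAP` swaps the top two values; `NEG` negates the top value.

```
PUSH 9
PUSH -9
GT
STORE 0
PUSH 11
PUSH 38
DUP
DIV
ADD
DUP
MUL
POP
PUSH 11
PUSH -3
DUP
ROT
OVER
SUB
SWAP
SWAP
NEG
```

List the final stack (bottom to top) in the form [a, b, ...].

PUSH 9  -> [9]
PUSH -9 -> [9, -9]
GT      -> [1]
STORE 0 -> []
PUSH 11 -> [11]
PUSH 38 -> [11, 38]
DUP     -> [11, 38, 38]
DIV     -> [11, 1]
ADD     -> [12]
DUP     -> [12, 12]
MUL     -> [144]
POP     -> []
PUSH 11 -> [11]
PUSH -3 -> [11, -3]
DUP     -> [11, -3, -3]
ROT     -> [-3, -3, 11]
OVER    -> [-3, -3, 11, -3]
SUB     -> [-3, -3, 14]
SWAP    -> [-3, 14, -3]
SWAP    -> [-3, -3, 14]
NEG     -> [-3, -3, -14]

[-3, -3, -14]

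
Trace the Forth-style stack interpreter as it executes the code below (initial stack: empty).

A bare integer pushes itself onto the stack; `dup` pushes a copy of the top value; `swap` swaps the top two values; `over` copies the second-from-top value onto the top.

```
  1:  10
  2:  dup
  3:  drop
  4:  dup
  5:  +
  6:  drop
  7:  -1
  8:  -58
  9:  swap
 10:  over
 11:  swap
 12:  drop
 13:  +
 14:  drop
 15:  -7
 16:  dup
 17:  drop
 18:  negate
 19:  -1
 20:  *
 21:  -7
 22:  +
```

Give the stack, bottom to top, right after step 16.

10   : 10
dup  : 10 10
drop : 10
dup  : 10 10
+    : 20
drop : (empty)
-1   : -1
-58  : -1 -58
swap : -58 -1
over : -58 -1 -58
swap : -58 -58 -1
drop : -58 -58
+    : -116
drop : (empty)
-7   : -7
dup  : -7 -7

[-7, -7]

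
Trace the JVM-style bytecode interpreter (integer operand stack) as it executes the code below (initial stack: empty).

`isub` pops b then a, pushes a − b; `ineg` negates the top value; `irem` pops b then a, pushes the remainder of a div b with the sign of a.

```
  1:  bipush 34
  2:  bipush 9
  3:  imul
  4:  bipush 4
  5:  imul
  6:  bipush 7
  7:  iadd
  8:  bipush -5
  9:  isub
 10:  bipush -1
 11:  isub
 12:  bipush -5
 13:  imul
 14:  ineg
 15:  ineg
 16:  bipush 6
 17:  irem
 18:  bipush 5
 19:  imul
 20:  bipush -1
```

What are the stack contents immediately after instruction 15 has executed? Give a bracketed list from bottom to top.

bipush 34  34
bipush 9   34 9
imul       306
bipush 4   306 4
imul       1224
bipush 7   1224 7
iadd       1231
bipush -5  1231 -5
isub       1236
bipush -1  1236 -1
isub       1237
bipush -5  1237 -5
imul       -6185
ineg       6185
ineg       -6185

[-6185]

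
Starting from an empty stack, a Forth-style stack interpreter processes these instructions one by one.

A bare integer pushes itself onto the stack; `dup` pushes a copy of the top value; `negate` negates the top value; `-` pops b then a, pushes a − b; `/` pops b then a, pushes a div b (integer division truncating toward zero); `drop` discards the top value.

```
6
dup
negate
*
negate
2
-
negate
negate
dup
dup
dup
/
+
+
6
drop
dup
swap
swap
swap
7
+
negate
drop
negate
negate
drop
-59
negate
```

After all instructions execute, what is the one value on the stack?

6      → 6
dup    → 6 6
negate → 6 -6
*      → -36
negate → 36
2      → 36 2
-      → 34
negate → -34
negate → 34
dup    → 34 34
dup    → 34 34 34
dup    → 34 34 34 34
/      → 34 34 1
+      → 34 35
+      → 69
6      → 69 6
drop   → 69
dup    → 69 69
swap   → 69 69
swap   → 69 69
swap   → 69 69
7      → 69 69 7
+      → 69 76
negate → 69 -76
drop   → 69
negate → -69
negate → 69
drop   → (empty)
-59    → -59
negate → 59

59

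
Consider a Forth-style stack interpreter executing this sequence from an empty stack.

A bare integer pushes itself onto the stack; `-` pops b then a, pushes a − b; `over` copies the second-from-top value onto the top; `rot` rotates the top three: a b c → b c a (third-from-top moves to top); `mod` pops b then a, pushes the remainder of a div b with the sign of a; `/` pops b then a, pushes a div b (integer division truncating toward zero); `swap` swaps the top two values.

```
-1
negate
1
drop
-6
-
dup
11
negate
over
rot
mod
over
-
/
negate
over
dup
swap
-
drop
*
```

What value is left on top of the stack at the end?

-1     -> [-1]
negate -> [1]
1      -> [1, 1]
drop   -> [1]
-6     -> [1, -6]
-      -> [7]
dup    -> [7, 7]
11     -> [7, 7, 11]
negate -> [7, 7, -11]
over   -> [7, 7, -11, 7]
rot    -> [7, -11, 7, 7]
mod    -> [7, -11, 0]
over   -> [7, -11, 0, -11]
-      -> [7, -11, 11]
/      -> [7, -1]
negate -> [7, 1]
over   -> [7, 1, 7]
dup    -> [7, 1, 7, 7]
swap   -> [7, 1, 7, 7]
-      -> [7, 1, 0]
drop   -> [7, 1]
*      -> [7]

7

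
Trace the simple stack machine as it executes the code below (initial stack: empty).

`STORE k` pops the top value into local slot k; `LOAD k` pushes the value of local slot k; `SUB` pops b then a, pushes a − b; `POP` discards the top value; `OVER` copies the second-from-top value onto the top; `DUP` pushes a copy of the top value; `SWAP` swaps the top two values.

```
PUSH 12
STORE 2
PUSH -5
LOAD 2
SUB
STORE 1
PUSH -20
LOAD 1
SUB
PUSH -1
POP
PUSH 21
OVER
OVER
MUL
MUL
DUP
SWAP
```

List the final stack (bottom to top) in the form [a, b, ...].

[-3, -1323, -1323]

PUSH 12  : [12]
STORE 2  : []
PUSH -5  : [-5]
LOAD 2   : [-5, 12]
SUB      : [-17]
STORE 1  : []
PUSH -20 : [-20]
LOAD 1   : [-20, -17]
SUB      : [-3]
PUSH -1  : [-3, -1]
POP      : [-3]
PUSH 21  : [-3, 21]
OVER     : [-3, 21, -3]
OVER     : [-3, 21, -3, 21]
MUL      : [-3, 21, -63]
MUL      : [-3, -1323]
DUP      : [-3, -1323, -1323]
SWAP     : [-3, -1323, -1323]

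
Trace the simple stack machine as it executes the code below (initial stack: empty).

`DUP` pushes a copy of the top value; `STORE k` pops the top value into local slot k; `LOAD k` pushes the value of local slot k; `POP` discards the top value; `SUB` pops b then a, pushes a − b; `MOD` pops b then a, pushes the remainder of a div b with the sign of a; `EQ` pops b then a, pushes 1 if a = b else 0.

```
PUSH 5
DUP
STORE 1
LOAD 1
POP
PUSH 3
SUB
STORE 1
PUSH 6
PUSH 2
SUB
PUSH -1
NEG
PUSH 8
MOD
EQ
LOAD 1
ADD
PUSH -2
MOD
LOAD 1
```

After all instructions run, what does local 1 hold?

PUSH 5  → 5
DUP     → 5 5
STORE 1 → 5
LOAD 1  → 5 5
POP     → 5
PUSH 3  → 5 3
SUB     → 2
STORE 1 → (empty)
PUSH 6  → 6
PUSH 2  → 6 2
SUB     → 4
PUSH -1 → 4 -1
NEG     → 4 1
PUSH 8  → 4 1 8
MOD     → 4 1
EQ      → 0
LOAD 1  → 0 2
ADD     → 2
PUSH -2 → 2 -2
MOD     → 0
LOAD 1  → 0 2

2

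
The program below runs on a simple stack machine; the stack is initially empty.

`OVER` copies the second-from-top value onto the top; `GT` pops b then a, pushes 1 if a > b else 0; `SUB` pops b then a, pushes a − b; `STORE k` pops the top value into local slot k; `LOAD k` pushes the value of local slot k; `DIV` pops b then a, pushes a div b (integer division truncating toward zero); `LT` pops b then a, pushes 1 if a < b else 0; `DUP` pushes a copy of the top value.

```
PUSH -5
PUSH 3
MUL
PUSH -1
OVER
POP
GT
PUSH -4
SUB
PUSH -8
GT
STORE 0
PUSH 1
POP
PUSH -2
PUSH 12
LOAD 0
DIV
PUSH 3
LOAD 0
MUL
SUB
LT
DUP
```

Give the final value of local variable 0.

PUSH -5 → [-5]
PUSH 3  → [-5, 3]
MUL     → [-15]
PUSH -1 → [-15, -1]
OVER    → [-15, -1, -15]
POP     → [-15, -1]
GT      → [0]
PUSH -4 → [0, -4]
SUB     → [4]
PUSH -8 → [4, -8]
GT      → [1]
STORE 0 → []
PUSH 1  → [1]
POP     → []
PUSH -2 → [-2]
PUSH 12 → [-2, 12]
LOAD 0  → [-2, 12, 1]
DIV     → [-2, 12]
PUSH 3  → [-2, 12, 3]
LOAD 0  → [-2, 12, 3, 1]
MUL     → [-2, 12, 3]
SUB     → [-2, 9]
LT      → [1]
DUP     → [1, 1]

1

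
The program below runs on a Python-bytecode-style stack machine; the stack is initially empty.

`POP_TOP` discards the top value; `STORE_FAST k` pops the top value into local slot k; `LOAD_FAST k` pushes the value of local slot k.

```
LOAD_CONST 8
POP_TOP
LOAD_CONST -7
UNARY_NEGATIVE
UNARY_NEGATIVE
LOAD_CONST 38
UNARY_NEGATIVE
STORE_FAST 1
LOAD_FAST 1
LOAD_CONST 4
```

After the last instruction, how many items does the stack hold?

3

LOAD_CONST 8   -> 8
POP_TOP        -> (empty)
LOAD_CONST -7  -> -7
UNARY_NEGATIVE -> 7
UNARY_NEGATIVE -> -7
LOAD_CONST 38  -> -7 38
UNARY_NEGATIVE -> -7 -38
STORE_FAST 1   -> -7
LOAD_FAST 1    -> -7 -38
LOAD_CONST 4   -> -7 -38 4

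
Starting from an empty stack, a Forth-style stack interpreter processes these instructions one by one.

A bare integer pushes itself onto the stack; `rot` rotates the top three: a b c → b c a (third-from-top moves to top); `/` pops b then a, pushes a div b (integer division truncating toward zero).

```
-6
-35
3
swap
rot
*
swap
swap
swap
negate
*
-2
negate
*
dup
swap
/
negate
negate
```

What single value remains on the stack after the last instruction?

-6     : [-6]
-35    : [-6, -35]
3      : [-6, -35, 3]
swap   : [-6, 3, -35]
rot    : [3, -35, -6]
*      : [3, 210]
swap   : [210, 3]
swap   : [3, 210]
swap   : [210, 3]
negate : [210, -3]
*      : [-630]
-2     : [-630, -2]
negate : [-630, 2]
*      : [-1260]
dup    : [-1260, -1260]
swap   : [-1260, -1260]
/      : [1]
negate : [-1]
negate : [1]

1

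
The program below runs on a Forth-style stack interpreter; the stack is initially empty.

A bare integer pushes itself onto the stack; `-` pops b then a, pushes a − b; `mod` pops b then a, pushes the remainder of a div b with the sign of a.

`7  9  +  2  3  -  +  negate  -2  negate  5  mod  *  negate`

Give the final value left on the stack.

7      → 7
9      → 7 9
+      → 16
2      → 16 2
3      → 16 2 3
-      → 16 -1
+      → 15
negate → -15
-2     → -15 -2
negate → -15 2
5      → -15 2 5
mod    → -15 2
*      → -30
negate → 30

30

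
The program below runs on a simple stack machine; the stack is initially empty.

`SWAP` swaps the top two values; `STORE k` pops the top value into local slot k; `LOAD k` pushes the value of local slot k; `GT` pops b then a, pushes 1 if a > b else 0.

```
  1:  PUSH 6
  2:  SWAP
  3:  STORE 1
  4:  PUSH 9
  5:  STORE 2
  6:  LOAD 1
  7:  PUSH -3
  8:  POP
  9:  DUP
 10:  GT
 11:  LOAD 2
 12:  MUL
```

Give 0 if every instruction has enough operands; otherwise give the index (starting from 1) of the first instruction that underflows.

2

PUSH 6 -> [6]
SWAP  — needs 2 operands, stack has 1 → underflow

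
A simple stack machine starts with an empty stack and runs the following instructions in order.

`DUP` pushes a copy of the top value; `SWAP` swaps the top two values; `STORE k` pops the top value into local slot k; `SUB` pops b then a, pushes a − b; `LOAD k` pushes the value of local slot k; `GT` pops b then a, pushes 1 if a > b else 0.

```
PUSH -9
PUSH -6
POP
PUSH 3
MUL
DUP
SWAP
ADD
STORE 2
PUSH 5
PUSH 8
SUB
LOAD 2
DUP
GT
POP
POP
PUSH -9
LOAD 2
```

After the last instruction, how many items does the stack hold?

2

PUSH -9 → [-9]
PUSH -6 → [-9, -6]
POP     → [-9]
PUSH 3  → [-9, 3]
MUL     → [-27]
DUP     → [-27, -27]
SWAP    → [-27, -27]
ADD     → [-54]
STORE 2 → []
PUSH 5  → [5]
PUSH 8  → [5, 8]
SUB     → [-3]
LOAD 2  → [-3, -54]
DUP     → [-3, -54, -54]
GT      → [-3, 0]
POP     → [-3]
POP     → []
PUSH -9 → [-9]
LOAD 2  → [-9, -54]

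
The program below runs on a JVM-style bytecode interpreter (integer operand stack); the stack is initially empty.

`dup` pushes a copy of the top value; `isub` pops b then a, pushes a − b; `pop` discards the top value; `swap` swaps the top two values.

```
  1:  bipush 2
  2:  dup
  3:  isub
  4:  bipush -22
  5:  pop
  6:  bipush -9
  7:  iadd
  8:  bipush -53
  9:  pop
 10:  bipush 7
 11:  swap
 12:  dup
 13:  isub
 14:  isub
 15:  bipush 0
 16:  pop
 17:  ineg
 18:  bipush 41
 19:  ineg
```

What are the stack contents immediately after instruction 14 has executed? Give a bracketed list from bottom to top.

bipush 2   → [2]
dup        → [2, 2]
isub       → [0]
bipush -22 → [0, -22]
pop        → [0]
bipush -9  → [0, -9]
iadd       → [-9]
bipush -53 → [-9, -53]
pop        → [-9]
bipush 7   → [-9, 7]
swap       → [7, -9]
dup        → [7, -9, -9]
isub       → [7, 0]
isub       → [7]

[7]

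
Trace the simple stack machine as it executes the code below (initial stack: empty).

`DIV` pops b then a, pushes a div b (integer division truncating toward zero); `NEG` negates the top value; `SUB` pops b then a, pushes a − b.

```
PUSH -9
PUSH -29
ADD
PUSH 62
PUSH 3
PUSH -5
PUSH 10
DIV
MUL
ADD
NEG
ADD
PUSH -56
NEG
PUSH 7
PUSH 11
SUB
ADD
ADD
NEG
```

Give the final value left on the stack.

PUSH -9  : [-9]
PUSH -29 : [-9, -29]
ADD      : [-38]
PUSH 62  : [-38, 62]
PUSH 3   : [-38, 62, 3]
PUSH -5  : [-38, 62, 3, -5]
PUSH 10  : [-38, 62, 3, -5, 10]
DIV      : [-38, 62, 3, 0]
MUL      : [-38, 62, 0]
ADD      : [-38, 62]
NEG      : [-38, -62]
ADD      : [-100]
PUSH -56 : [-100, -56]
NEG      : [-100, 56]
PUSH 7   : [-100, 56, 7]
PUSH 11  : [-100, 56, 7, 11]
SUB      : [-100, 56, -4]
ADD      : [-100, 52]
ADD      : [-48]
NEG      : [48]

48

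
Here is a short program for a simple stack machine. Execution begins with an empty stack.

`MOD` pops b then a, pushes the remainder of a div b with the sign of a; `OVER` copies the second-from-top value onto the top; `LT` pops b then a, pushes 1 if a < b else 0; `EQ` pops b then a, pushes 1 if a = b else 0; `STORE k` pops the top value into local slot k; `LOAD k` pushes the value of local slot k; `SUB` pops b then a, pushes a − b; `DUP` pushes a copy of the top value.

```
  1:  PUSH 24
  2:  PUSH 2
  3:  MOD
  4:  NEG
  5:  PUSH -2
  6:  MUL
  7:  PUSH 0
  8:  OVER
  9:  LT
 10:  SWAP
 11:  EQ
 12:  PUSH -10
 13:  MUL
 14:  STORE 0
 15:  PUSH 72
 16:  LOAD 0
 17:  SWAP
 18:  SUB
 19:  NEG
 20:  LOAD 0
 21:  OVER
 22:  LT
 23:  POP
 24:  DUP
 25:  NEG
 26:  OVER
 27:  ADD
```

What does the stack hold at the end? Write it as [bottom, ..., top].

[82, 0]

PUSH 24  : [24]
PUSH 2   : [24, 2]
MOD      : [0]
NEG      : [0]
PUSH -2  : [0, -2]
MUL      : [0]
PUSH 0   : [0, 0]
OVER     : [0, 0, 0]
LT       : [0, 0]
SWAP     : [0, 0]
EQ       : [1]
PUSH -10 : [1, -10]
MUL      : [-10]
STORE 0  : []
PUSH 72  : [72]
LOAD 0   : [72, -10]
SWAP     : [-10, 72]
SUB      : [-82]
NEG      : [82]
LOAD 0   : [82, -10]
OVER     : [82, -10, 82]
LT       : [82, 1]
POP      : [82]
DUP      : [82, 82]
NEG      : [82, -82]
OVER     : [82, -82, 82]
ADD      : [82, 0]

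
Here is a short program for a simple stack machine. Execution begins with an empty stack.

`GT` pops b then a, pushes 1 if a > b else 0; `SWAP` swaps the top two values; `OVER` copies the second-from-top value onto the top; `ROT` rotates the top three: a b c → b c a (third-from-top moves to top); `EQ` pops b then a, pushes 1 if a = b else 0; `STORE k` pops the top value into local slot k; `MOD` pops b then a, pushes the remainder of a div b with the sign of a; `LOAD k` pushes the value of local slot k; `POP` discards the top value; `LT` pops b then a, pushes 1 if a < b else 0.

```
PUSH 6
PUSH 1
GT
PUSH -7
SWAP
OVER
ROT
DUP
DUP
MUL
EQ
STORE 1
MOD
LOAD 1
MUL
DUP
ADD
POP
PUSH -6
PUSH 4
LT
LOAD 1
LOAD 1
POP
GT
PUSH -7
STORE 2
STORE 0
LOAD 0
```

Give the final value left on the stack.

PUSH 6  -> [6]
PUSH 1  -> [6, 1]
GT      -> [1]
PUSH -7 -> [1, -7]
SWAP    -> [-7, 1]
OVER    -> [-7, 1, -7]
ROT     -> [1, -7, -7]
DUP     -> [1, -7, -7, -7]
DUP     -> [1, -7, -7, -7, -7]
MUL     -> [1, -7, -7, 49]
EQ      -> [1, -7, 0]
STORE 1 -> [1, -7]
MOD     -> [1]
LOAD 1  -> [1, 0]
MUL     -> [0]
DUP     -> [0, 0]
ADD     -> [0]
POP     -> []
PUSH -6 -> [-6]
PUSH 4  -> [-6, 4]
LT      -> [1]
LOAD 1  -> [1, 0]
LOAD 1  -> [1, 0, 0]
POP     -> [1, 0]
GT      -> [1]
PUSH -7 -> [1, -7]
STORE 2 -> [1]
STORE 0 -> []
LOAD 0  -> [1]

1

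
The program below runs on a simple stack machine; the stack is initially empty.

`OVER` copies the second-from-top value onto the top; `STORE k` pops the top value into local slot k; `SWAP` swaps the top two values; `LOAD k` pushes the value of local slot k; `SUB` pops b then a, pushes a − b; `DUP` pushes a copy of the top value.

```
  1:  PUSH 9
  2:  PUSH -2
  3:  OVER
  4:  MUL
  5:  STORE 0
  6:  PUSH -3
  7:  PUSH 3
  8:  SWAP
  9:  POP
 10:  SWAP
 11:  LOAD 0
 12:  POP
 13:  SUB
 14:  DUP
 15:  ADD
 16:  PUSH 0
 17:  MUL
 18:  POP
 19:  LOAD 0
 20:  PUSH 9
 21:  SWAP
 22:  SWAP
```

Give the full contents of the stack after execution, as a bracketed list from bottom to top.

PUSH 9  : 9
PUSH -2 : 9 -2
OVER    : 9 -2 9
MUL     : 9 -18
STORE 0 : 9
PUSH -3 : 9 -3
PUSH 3  : 9 -3 3
SWAP    : 9 3 -3
POP     : 9 3
SWAP    : 3 9
LOAD 0  : 3 9 -18
POP     : 3 9
SUB     : -6
DUP     : -6 -6
ADD     : -12
PUSH 0  : -12 0
MUL     : 0
POP     : (empty)
LOAD 0  : -18
PUSH 9  : -18 9
SWAP    : 9 -18
SWAP    : -18 9

[-18, 9]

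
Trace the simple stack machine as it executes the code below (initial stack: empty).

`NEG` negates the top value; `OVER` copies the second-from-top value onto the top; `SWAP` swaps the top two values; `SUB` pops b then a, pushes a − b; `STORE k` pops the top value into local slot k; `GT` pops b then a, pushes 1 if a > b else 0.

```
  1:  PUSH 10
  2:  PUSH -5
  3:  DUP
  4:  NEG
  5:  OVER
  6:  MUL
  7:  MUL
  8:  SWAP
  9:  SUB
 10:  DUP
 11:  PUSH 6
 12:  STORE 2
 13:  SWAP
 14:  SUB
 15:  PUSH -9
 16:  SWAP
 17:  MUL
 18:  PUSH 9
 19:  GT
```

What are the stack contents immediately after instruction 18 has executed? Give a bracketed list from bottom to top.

PUSH 10 : [10]
PUSH -5 : [10, -5]
DUP     : [10, -5, -5]
NEG     : [10, -5, 5]
OVER    : [10, -5, 5, -5]
MUL     : [10, -5, -25]
MUL     : [10, 125]
SWAP    : [125, 10]
SUB     : [115]
DUP     : [115, 115]
PUSH 6  : [115, 115, 6]
STORE 2 : [115, 115]
SWAP    : [115, 115]
SUB     : [0]
PUSH -9 : [0, -9]
SWAP    : [-9, 0]
MUL     : [0]
PUSH 9  : [0, 9]

[0, 9]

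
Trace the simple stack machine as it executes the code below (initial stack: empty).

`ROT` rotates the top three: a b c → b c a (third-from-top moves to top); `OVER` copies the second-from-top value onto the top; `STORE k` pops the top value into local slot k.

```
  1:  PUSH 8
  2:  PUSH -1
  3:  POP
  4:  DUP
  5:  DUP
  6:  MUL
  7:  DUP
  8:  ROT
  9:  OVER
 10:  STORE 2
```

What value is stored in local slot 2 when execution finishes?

PUSH 8   [8]
PUSH -1  [8, -1]
POP      [8]
DUP      [8, 8]
DUP      [8, 8, 8]
MUL      [8, 64]
DUP      [8, 64, 64]
ROT      [64, 64, 8]
OVER     [64, 64, 8, 64]
STORE 2  [64, 64, 8]

64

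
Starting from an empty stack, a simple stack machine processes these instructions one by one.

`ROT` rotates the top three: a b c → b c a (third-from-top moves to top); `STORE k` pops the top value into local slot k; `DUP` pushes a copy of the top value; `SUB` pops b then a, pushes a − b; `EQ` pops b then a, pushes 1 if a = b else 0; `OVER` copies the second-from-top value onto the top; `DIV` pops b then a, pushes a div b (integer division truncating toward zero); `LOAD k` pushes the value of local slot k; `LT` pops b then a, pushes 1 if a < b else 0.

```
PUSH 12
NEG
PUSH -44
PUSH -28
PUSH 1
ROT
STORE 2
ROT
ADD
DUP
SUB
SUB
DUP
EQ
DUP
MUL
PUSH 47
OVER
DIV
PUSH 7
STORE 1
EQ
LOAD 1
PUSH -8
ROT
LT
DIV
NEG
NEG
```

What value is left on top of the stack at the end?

7

PUSH 12  → 12
NEG      → -12
PUSH -44 → -12 -44
PUSH -28 → -12 -44 -28
PUSH 1   → -12 -44 -28 1
ROT      → -12 -28 1 -44
STORE 2  → -12 -28 1
ROT      → -28 1 -12
ADD      → -28 -11
DUP      → -28 -11 -11
SUB      → -28 0
SUB      → -28
DUP      → -28 -28
EQ       → 1
DUP      → 1 1
MUL      → 1
PUSH 47  → 1 47
OVER     → 1 47 1
DIV      → 1 47
PUSH 7   → 1 47 7
STORE 1  → 1 47
EQ       → 0
LOAD 1   → 0 7
PUSH -8  → 0 7 -8
ROT      → 7 -8 0
LT       → 7 1
DIV      → 7
NEG      → -7
NEG      → 7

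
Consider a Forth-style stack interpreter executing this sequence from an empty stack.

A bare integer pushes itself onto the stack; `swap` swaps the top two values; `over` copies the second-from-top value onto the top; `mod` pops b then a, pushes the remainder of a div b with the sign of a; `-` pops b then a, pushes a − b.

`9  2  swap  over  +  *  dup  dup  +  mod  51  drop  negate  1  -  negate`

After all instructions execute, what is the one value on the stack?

9      -> 9
2      -> 9 2
swap   -> 2 9
over   -> 2 9 2
+      -> 2 11
*      -> 22
dup    -> 22 22
dup    -> 22 22 22
+      -> 22 44
mod    -> 22
51     -> 22 51
drop   -> 22
negate -> -22
1      -> -22 1
-      -> -23
negate -> 23

23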